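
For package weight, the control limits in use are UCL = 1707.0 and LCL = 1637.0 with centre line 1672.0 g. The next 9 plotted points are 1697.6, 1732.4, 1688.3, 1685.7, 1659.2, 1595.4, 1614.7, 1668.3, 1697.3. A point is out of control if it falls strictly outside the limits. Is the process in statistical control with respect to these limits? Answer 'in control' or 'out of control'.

out of control

Compare each point to [1637.0, 1707.0]: sample 2 = 1732.4 > UCL; sample 6 = 1595.4 < LCL; sample 7 = 1614.7 < LCL.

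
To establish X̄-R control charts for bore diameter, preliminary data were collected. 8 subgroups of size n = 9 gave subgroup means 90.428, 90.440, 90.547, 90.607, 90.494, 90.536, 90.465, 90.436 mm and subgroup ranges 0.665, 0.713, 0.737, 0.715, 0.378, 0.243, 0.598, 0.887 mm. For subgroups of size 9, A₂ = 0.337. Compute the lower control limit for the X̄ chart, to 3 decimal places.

90.286

X̄̄ = (90.428 + 90.440 + 90.547 + 90.607 + 90.494 + 90.536 + 90.465 + 90.436) / 8 = 723.9530 / 8 = 90.4941
R̄ = (0.665 + 0.713 + 0.737 + 0.715 + 0.378 + 0.243 + 0.598 + 0.887) / 8 = 4.9360 / 8 = 0.6170
LCL = X̄̄ − A₂·R̄ = 90.4941 − 0.337 × 0.6170 = 90.2862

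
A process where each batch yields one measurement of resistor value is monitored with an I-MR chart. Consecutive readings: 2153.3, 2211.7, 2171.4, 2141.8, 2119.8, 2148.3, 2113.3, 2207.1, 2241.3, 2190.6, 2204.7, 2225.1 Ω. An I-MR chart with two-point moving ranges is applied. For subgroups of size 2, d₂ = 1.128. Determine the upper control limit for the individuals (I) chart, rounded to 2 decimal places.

2280.61

X̄ = (2153.3 + 2211.7 + 2171.4 + 2141.8 + 2119.8 + 2148.3 + 2113.3 + 2207.1 + 2241.3 + 2190.6 + 2204.7 + 2225.1) / 12 = 2177.3667
Moving ranges: 58.4, 40.3, 29.6, 22.0, 28.5, 35.0, 93.8, 34.2, 50.7, 14.1, 20.4; M̄R̄ = 427.0000 / 11 = 38.8182
UCL = X̄ + 3·M̄R̄/d₂ = 2177.3667 + 3 × 38.8182 / 1.128 = 2280.6065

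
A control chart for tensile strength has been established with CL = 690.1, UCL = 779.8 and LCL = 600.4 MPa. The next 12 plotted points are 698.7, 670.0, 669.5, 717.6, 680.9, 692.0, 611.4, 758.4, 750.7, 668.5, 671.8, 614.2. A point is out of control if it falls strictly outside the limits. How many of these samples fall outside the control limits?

0

All 12 points lie within [600.4, 779.8].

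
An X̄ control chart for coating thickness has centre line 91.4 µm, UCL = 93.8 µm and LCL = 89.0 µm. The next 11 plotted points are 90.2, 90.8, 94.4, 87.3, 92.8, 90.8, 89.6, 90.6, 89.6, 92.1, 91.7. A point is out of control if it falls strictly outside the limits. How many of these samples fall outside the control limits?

2

Compare each point to [89.0, 93.8]: sample 3 = 94.4 > UCL; sample 4 = 87.3 < LCL.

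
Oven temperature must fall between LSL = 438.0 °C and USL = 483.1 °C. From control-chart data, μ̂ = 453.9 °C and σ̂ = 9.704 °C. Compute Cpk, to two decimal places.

Cpu = (USL − μ̂) / (3σ̂) = (483.1 − 453.9) / (3 × 9.704) = 1.0030; Cpl = (μ̂ − LSL) / (3σ̂) = (453.9 − 438.0) / (3 × 9.704) = 0.5462; Cpk = min(Cpu, Cpl) = 0.5462

0.55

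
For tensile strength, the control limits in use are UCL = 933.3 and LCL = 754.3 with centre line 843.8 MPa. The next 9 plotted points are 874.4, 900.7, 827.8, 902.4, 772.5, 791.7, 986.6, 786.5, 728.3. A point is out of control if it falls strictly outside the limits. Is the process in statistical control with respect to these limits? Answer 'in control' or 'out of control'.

Compare each point to [754.3, 933.3]: sample 7 = 986.6 > UCL; sample 9 = 728.3 < LCL.

out of control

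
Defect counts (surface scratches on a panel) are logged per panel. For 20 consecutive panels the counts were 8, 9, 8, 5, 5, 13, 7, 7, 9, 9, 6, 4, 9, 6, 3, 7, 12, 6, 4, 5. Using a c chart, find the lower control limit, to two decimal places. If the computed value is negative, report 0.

0.00

c̄ = (8 + 9 + 8 + 5 + 5 + 13 + 7 + 7 + 9 + 9 + 6 + 4 + 9 + 6 + 3 + 7 + 12 + 6 + 4 + 5) / 20 = 142 / 20 = 7.1000
LCL = c̄ − 3√c̄ = 7.1000 − 3 × 2.6646 = -0.8937 → 0 (cannot be negative)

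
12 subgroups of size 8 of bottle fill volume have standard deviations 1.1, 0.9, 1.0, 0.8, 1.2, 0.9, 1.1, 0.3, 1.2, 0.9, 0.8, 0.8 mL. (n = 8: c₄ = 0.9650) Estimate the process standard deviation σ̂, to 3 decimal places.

s̄ = (1.1 + 0.9 + 1.0 + 0.8 + 1.2 + 0.9 + 1.1 + 0.3 + 1.2 + 0.9 + 0.8 + 0.8) / 12 = 0.9167
σ̂ = s̄ / c₄ = 0.9167 / 0.9650 = 0.9499

0.950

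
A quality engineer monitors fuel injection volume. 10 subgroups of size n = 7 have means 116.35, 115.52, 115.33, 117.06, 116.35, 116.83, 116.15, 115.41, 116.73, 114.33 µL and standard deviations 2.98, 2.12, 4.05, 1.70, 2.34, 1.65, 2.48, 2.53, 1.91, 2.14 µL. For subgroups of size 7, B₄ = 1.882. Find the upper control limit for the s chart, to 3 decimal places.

s̄ = (2.98 + 2.12 + 4.05 + 1.70 + 2.34 + 1.65 + 2.48 + 2.53 + 1.91 + 2.14) / 10 = 2.3900
UCL_s = B₄·s̄ = 1.882 × 2.3900 = 4.4980

4.498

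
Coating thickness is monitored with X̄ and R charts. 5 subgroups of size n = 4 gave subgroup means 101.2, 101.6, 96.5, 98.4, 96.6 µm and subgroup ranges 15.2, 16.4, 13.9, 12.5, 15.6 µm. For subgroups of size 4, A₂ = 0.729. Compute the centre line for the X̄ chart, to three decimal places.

X̄̄ = (101.2 + 101.6 + 96.5 + 98.4 + 96.6) / 5 = 494.3000 / 5 = 98.8600
CL = X̄̄ = 98.8600

98.860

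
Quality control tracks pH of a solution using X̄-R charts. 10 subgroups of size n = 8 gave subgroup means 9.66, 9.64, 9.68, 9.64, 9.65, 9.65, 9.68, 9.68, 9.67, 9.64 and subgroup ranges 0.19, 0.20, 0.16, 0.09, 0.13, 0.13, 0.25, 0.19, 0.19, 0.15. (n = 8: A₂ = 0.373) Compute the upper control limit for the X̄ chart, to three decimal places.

X̄̄ = (9.66 + 9.64 + 9.68 + 9.64 + 9.65 + 9.65 + 9.68 + 9.68 + 9.67 + 9.64) / 10 = 96.5900 / 10 = 9.6590
R̄ = (0.19 + 0.20 + 0.16 + 0.09 + 0.13 + 0.13 + 0.25 + 0.19 + 0.19 + 0.15) / 10 = 1.6800 / 10 = 0.1680
UCL = X̄̄ + A₂·R̄ = 9.6590 + 0.373 × 0.1680 = 9.7217

9.722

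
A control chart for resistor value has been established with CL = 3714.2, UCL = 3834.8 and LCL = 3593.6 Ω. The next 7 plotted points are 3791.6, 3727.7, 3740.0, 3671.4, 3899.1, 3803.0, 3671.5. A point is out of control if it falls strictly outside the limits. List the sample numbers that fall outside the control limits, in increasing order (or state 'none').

5

Compare each point to [3593.6, 3834.8]: sample 5 = 3899.1 > UCL.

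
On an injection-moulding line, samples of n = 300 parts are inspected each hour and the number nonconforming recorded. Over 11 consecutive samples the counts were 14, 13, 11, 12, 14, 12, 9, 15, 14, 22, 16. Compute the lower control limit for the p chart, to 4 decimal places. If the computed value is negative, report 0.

0.0098

p̄ = Σdᵢ / (k·n) = 152 / (11 × 300) = 0.04606
LCL = p̄ − 3·√(p̄(1−p̄)/n) = 0.04606 − 3 × 0.01210 = 0.00975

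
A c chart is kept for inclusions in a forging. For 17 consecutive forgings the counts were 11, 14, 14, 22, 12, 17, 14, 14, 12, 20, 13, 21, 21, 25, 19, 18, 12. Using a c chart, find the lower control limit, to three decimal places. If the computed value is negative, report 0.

c̄ = (11 + 14 + 14 + 22 + 12 + 17 + 14 + 14 + 12 + 20 + 13 + 21 + 21 + 25 + 19 + 18 + 12) / 17 = 279 / 17 = 16.4118
LCL = c̄ − 3√c̄ = 16.4118 − 3 × 4.0511 = 4.2583

4.258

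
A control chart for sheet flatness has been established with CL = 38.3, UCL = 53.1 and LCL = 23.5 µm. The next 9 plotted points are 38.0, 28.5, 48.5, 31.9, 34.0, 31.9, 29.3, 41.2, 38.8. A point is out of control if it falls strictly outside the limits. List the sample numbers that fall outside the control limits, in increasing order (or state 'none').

none

All 9 points lie within [23.5, 53.1].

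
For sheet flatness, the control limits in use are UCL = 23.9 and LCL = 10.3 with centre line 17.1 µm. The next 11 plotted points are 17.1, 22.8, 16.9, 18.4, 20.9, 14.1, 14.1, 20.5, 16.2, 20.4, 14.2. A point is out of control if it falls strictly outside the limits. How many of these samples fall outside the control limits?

All 11 points lie within [10.3, 23.9].

0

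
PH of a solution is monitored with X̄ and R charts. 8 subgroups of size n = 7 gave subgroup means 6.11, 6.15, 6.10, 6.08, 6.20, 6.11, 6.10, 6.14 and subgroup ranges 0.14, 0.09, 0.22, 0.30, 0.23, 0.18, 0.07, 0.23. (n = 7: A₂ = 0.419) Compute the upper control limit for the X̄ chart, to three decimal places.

X̄̄ = (6.11 + 6.15 + 6.10 + 6.08 + 6.20 + 6.11 + 6.10 + 6.14) / 8 = 48.9900 / 8 = 6.1238
R̄ = (0.14 + 0.09 + 0.22 + 0.30 + 0.23 + 0.18 + 0.07 + 0.23) / 8 = 1.4600 / 8 = 0.1825
UCL = X̄̄ + A₂·R̄ = 6.1238 + 0.419 × 0.1825 = 6.2002

6.200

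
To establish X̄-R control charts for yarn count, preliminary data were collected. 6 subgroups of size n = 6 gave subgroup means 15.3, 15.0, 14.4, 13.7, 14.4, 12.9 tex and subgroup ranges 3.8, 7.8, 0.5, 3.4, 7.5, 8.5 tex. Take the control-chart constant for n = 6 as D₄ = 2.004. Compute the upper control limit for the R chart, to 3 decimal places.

R̄ = (3.8 + 7.8 + 0.5 + 3.4 + 7.5 + 8.5) / 6 = 31.5000 / 6 = 5.2500
UCL_R = D₄·R̄ = 2.004 × 5.2500 = 10.5210

10.521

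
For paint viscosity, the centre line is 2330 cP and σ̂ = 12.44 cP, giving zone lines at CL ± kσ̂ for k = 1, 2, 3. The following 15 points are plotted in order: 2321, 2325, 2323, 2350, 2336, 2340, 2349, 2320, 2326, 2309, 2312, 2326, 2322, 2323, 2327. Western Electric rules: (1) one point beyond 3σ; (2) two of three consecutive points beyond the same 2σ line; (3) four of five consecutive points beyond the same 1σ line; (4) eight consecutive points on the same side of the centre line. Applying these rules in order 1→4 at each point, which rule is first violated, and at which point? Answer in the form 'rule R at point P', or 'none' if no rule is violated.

Zone of each point (C = within 1σ̂, B = 1σ̂–2σ̂, A = 2σ̂–3σ̂, * = beyond 3σ̂; sign = side of CL): 1:-C, 2:-C, 3:-C, 4:+B, 5:+C, 6:+C, 7:+B, 8:-C, 9:-C, 10:-B, 11:-B, 12:-C, 13:-C, 14:-C, 15:-C
Rule 4 (eight consecutive points on the same side of the centre line) is satisfied at point 15.

rule 4 at point 15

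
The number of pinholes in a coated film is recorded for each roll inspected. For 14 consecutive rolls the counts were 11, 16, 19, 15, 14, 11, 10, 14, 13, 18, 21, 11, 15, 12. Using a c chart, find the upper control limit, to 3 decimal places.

25.625

c̄ = (11 + 16 + 19 + 15 + 14 + 11 + 10 + 14 + 13 + 18 + 21 + 11 + 15 + 12) / 14 = 200 / 14 = 14.2857
UCL = c̄ + 3√c̄ = 14.2857 + 3 × √14.2857 = 14.2857 + 3 × 3.7796 = 25.6246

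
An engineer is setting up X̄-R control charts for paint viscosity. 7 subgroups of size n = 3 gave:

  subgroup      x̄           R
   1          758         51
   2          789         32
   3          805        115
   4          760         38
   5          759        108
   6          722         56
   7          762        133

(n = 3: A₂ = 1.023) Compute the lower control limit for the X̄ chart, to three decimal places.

X̄̄ = (758 + 789 + 805 + 760 + 759 + 722 + 762) / 7 = 5355.0000 / 7 = 765.0000
R̄ = (51 + 32 + 115 + 38 + 108 + 56 + 133) / 7 = 533.0000 / 7 = 76.1429
LCL = X̄̄ − A₂·R̄ = 765.0000 − 1.023 × 76.1429 = 687.1059

687.106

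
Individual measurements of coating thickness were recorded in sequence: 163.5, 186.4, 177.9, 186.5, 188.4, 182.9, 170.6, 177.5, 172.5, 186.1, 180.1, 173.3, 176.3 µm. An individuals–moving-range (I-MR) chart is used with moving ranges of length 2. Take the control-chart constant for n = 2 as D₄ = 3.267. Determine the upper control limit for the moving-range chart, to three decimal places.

27.497

Moving ranges: 22.9, 8.5, 8.6, 1.9, 5.5, 12.3, 6.9, 5.0, 13.6, 6.0, 6.8, 3.0; M̄R̄ = 101.0000 / 12 = 8.4167
UCL_MR = D₄·M̄R̄ = 3.267 × 8.4167 = 27.4972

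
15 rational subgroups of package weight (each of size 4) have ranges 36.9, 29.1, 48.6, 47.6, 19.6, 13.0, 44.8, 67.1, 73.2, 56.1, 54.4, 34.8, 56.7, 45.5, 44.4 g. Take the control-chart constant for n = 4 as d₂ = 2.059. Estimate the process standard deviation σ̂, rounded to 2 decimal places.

21.75

R̄ = (36.9 + 29.1 + 48.6 + 47.6 + 19.6 + 13.0 + 44.8 + 67.1 + 73.2 + 56.1 + 54.4 + 34.8 + 56.7 + 45.5 + 44.4) / 15 = 44.7867
σ̂ = R̄ / d₂ = 44.7867 / 2.059 = 21.7517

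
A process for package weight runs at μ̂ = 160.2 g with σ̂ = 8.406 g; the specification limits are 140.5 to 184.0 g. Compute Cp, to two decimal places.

Cp = (USL − LSL) / (6σ̂) = (184.0 − 140.5) / (6 × 8.406) = 43.5000 / 50.4360 = 0.8625

0.86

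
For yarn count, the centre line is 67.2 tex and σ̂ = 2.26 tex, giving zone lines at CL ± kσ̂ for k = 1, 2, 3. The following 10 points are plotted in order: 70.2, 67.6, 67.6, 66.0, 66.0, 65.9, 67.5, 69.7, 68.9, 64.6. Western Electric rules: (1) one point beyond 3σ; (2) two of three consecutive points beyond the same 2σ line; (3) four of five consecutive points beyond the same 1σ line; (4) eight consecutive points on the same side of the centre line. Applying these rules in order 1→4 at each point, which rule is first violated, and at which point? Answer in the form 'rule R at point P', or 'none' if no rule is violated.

none

Zone of each point (C = within 1σ̂, B = 1σ̂–2σ̂, A = 2σ̂–3σ̂, * = beyond 3σ̂; sign = side of CL): 1:+B, 2:+C, 3:+C, 4:-C, 5:-C, 6:-C, 7:+C, 8:+B, 9:+C, 10:-B
No rule fires across all 10 points.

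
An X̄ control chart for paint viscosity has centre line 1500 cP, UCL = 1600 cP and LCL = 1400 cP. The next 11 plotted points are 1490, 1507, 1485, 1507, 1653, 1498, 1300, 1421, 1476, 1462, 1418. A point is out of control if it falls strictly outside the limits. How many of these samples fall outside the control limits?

Compare each point to [1400, 1600]: sample 5 = 1653 > UCL; sample 7 = 1300 < LCL.

2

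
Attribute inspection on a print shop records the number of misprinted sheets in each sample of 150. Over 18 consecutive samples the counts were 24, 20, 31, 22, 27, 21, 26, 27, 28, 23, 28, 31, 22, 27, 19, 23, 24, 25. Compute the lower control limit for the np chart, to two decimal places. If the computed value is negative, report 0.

11.22

p̄ = Σdᵢ / (k·n) = 448 / (18 × 150) = 0.16593
LCL = np̄ − 3·√(np̄(1−p̄)) = 24.8889 − 3 × 4.5562 = 11.2202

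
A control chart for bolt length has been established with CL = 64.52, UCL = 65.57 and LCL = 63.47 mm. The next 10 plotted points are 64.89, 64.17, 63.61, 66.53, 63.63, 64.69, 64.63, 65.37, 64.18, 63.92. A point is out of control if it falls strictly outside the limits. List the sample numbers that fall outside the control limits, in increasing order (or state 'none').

4

Compare each point to [63.47, 65.57]: sample 4 = 66.53 > UCL.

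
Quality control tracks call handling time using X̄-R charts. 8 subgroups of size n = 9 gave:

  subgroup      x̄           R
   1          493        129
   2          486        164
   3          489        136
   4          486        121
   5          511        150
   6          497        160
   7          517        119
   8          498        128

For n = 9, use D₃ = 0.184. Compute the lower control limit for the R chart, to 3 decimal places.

R̄ = (129 + 164 + 136 + 121 + 150 + 160 + 119 + 128) / 8 = 1107.0000 / 8 = 138.3750
LCL_R = D₃·R̄ = 0.184 × 138.3750 = 25.4610

25.461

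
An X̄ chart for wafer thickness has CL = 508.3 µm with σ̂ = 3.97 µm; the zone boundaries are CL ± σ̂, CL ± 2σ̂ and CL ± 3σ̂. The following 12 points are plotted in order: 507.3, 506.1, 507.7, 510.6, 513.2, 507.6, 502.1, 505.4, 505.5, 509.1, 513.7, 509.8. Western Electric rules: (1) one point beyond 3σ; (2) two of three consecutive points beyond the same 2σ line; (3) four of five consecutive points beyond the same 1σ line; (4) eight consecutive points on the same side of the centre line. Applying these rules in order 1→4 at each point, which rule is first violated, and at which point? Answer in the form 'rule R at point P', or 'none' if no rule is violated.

none

Zone of each point (C = within 1σ̂, B = 1σ̂–2σ̂, A = 2σ̂–3σ̂, * = beyond 3σ̂; sign = side of CL): 1:-C, 2:-C, 3:-C, 4:+C, 5:+B, 6:-C, 7:-B, 8:-C, 9:-C, 10:+C, 11:+B, 12:+C
No rule fires across all 12 points.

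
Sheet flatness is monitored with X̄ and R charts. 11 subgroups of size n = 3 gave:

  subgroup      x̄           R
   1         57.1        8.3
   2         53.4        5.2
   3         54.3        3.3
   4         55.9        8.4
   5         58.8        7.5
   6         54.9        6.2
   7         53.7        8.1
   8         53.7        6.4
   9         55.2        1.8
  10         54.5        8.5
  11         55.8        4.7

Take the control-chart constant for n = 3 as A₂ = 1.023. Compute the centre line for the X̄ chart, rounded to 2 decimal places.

55.21

X̄̄ = (57.1 + 53.4 + 54.3 + 55.9 + 58.8 + 54.9 + 53.7 + 53.7 + 55.2 + 54.5 + 55.8) / 11 = 607.3000 / 11 = 55.2091
CL = X̄̄ = 55.2091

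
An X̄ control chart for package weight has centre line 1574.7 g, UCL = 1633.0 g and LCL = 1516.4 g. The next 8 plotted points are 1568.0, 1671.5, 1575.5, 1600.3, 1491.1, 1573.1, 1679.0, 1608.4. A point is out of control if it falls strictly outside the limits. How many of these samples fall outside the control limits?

Compare each point to [1516.4, 1633.0]: sample 2 = 1671.5 > UCL; sample 5 = 1491.1 < LCL; sample 7 = 1679.0 > UCL.

3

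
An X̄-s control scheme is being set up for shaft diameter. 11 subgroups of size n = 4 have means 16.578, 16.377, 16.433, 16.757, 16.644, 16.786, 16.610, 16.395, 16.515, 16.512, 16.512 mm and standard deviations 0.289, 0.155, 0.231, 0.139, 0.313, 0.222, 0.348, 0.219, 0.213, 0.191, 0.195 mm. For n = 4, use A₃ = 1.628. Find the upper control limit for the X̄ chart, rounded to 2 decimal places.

16.93

X̄̄ = (16.578 + 16.377 + 16.433 + 16.757 + 16.644 + 16.786 + 16.610 + 16.395 + 16.515 + 16.512 + 16.512) / 11 = 16.5563
s̄ = (0.289 + 0.155 + 0.231 + 0.139 + 0.313 + 0.222 + 0.348 + 0.219 + 0.213 + 0.191 + 0.195) / 11 = 0.2286
UCL = X̄̄ + A₃·s̄ = 16.5563 + 1.628 × 0.2286 = 16.9285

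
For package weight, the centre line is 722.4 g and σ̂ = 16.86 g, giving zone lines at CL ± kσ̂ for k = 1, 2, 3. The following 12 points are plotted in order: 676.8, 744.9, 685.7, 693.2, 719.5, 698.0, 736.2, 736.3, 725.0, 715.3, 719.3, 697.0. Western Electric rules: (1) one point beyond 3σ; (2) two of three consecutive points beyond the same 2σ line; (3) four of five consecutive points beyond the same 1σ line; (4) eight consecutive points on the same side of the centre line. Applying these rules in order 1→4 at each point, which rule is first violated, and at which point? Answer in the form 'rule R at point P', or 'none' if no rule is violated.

rule 2 at point 3

Zone of each point (C = within 1σ̂, B = 1σ̂–2σ̂, A = 2σ̂–3σ̂, * = beyond 3σ̂; sign = side of CL): 1:-A, 2:+B, 3:-A, 4:-B, 5:-C, 6:-B, 7:+C, 8:+C, 9:+C, 10:-C, 11:-C, 12:-B
Rule 2 (two of three consecutive points beyond the same 2σ limit) is satisfied at point 3.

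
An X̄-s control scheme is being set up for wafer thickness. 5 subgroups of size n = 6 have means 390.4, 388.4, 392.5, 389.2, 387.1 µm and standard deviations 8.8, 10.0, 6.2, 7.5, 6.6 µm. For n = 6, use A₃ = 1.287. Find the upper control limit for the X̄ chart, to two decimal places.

X̄̄ = (390.4 + 388.4 + 392.5 + 389.2 + 387.1) / 5 = 389.5200
s̄ = (8.8 + 10.0 + 6.2 + 7.5 + 6.6) / 5 = 7.8200
UCL = X̄̄ + A₃·s̄ = 389.5200 + 1.287 × 7.8200 = 399.5843

399.58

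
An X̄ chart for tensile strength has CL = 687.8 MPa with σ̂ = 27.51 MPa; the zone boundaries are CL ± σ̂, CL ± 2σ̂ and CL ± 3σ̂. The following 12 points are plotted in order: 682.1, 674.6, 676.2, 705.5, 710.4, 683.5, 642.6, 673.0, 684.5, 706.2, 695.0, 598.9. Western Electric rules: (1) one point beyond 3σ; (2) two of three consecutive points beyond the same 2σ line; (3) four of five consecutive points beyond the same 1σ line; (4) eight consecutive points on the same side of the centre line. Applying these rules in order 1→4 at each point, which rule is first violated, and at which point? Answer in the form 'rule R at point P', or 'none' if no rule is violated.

Zone of each point (C = within 1σ̂, B = 1σ̂–2σ̂, A = 2σ̂–3σ̂, * = beyond 3σ̂; sign = side of CL): 1:-C, 2:-C, 3:-C, 4:+C, 5:+C, 6:-C, 7:-B, 8:-C, 9:-C, 10:+C, 11:+C, 12:-*
Rule 1 (one point beyond the 3σ limits) is satisfied at point 12.

rule 1 at point 12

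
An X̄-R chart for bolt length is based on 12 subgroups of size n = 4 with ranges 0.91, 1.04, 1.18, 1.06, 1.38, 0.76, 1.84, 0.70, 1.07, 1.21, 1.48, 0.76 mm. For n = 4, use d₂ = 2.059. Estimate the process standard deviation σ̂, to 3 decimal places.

0.542

R̄ = (0.91 + 1.04 + 1.18 + 1.06 + 1.38 + 0.76 + 1.84 + 0.70 + 1.07 + 1.21 + 1.48 + 0.76) / 12 = 1.1158
σ̂ = R̄ / d₂ = 1.1158 / 2.059 = 0.5419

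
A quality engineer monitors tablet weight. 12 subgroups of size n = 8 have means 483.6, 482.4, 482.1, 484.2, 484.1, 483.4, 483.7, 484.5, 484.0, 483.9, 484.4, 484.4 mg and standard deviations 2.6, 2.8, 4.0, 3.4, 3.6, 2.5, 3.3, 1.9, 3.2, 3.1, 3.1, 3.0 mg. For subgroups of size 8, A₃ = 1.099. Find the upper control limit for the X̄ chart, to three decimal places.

487.068

X̄̄ = (483.6 + 482.4 + 482.1 + 484.2 + 484.1 + 483.4 + 483.7 + 484.5 + 484.0 + 483.9 + 484.4 + 484.4) / 12 = 483.7250
s̄ = (2.6 + 2.8 + 4.0 + 3.4 + 3.6 + 2.5 + 3.3 + 1.9 + 3.2 + 3.1 + 3.1 + 3.0) / 12 = 3.0417
UCL = X̄̄ + A₃·s̄ = 483.7250 + 1.099 × 3.0417 = 487.0678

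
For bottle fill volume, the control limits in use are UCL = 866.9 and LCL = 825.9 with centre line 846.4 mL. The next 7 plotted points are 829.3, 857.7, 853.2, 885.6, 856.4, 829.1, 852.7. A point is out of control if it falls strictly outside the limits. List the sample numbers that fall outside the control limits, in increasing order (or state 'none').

4

Compare each point to [825.9, 866.9]: sample 4 = 885.6 > UCL.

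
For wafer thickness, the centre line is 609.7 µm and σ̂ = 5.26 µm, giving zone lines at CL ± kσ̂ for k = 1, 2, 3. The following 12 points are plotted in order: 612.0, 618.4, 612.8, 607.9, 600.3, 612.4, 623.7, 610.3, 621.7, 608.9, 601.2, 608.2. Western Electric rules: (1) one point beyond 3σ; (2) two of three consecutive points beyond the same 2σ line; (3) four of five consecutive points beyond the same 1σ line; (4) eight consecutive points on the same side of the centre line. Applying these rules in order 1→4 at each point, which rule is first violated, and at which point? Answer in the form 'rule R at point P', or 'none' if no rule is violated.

rule 2 at point 9

Zone of each point (C = within 1σ̂, B = 1σ̂–2σ̂, A = 2σ̂–3σ̂, * = beyond 3σ̂; sign = side of CL): 1:+C, 2:+B, 3:+C, 4:-C, 5:-B, 6:+C, 7:+A, 8:+C, 9:+A, 10:-C, 11:-B, 12:-C
Rule 2 (two of three consecutive points beyond the same 2σ limit) is satisfied at point 9.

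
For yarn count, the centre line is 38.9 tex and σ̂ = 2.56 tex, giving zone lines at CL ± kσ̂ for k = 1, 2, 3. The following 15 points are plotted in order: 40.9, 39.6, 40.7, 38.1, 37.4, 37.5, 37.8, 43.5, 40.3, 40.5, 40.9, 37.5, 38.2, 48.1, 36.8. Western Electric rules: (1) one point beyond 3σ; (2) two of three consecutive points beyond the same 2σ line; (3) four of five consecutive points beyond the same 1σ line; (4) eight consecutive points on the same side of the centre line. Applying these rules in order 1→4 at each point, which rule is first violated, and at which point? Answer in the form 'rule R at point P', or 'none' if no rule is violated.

Zone of each point (C = within 1σ̂, B = 1σ̂–2σ̂, A = 2σ̂–3σ̂, * = beyond 3σ̂; sign = side of CL): 1:+C, 2:+C, 3:+C, 4:-C, 5:-C, 6:-C, 7:-C, 8:+B, 9:+C, 10:+C, 11:+C, 12:-C, 13:-C, 14:+*, 15:-C
Rule 1 (one point beyond the 3σ limits) is satisfied at point 14.

rule 1 at point 14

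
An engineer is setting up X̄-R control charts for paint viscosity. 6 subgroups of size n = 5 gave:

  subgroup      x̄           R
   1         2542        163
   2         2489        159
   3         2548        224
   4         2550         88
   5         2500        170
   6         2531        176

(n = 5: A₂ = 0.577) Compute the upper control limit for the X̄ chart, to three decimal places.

X̄̄ = (2542 + 2489 + 2548 + 2550 + 2500 + 2531) / 6 = 15160.0000 / 6 = 2526.6667
R̄ = (163 + 159 + 224 + 88 + 170 + 176) / 6 = 980.0000 / 6 = 163.3333
UCL = X̄̄ + A₂·R̄ = 2526.6667 + 0.577 × 163.3333 = 2620.9100

2620.910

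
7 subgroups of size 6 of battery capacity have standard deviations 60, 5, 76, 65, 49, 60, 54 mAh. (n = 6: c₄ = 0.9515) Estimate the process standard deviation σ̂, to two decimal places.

55.40

s̄ = (60 + 5 + 76 + 65 + 49 + 60 + 54) / 7 = 52.7143
σ̂ = s̄ / c₄ = 52.7143 / 0.9515 = 55.4012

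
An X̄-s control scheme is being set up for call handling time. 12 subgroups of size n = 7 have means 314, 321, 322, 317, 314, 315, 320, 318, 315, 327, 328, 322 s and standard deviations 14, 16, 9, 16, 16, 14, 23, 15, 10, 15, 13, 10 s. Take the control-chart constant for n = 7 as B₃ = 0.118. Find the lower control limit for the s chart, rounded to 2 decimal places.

1.68

s̄ = (14 + 16 + 9 + 16 + 16 + 14 + 23 + 15 + 10 + 15 + 13 + 10) / 12 = 14.2500
LCL_s = B₃·s̄ = 0.118 × 14.2500 = 1.6815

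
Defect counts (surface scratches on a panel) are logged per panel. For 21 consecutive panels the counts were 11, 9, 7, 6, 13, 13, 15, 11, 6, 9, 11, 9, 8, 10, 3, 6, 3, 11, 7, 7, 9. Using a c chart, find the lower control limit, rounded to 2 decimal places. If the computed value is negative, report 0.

c̄ = (11 + 9 + 7 + 6 + 13 + 13 + 15 + 11 + 6 + 9 + 11 + 9 + 8 + 10 + 3 + 6 + 3 + 11 + 7 + 7 + 9) / 21 = 184 / 21 = 8.7619
LCL = c̄ − 3√c̄ = 8.7619 − 3 × 2.9601 = -0.1182 → 0 (cannot be negative)

0.00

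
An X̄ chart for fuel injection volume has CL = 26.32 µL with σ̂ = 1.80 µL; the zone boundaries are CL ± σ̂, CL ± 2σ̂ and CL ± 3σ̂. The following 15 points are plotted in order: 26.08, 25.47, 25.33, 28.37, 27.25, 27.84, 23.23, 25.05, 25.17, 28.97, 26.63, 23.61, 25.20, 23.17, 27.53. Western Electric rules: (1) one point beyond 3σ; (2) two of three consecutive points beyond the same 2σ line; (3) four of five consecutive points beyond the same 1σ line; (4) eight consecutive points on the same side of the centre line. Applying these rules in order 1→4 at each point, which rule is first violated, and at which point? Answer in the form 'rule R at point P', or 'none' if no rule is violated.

none

Zone of each point (C = within 1σ̂, B = 1σ̂–2σ̂, A = 2σ̂–3σ̂, * = beyond 3σ̂; sign = side of CL): 1:-C, 2:-C, 3:-C, 4:+B, 5:+C, 6:+C, 7:-B, 8:-C, 9:-C, 10:+B, 11:+C, 12:-B, 13:-C, 14:-B, 15:+C
No rule fires across all 15 points.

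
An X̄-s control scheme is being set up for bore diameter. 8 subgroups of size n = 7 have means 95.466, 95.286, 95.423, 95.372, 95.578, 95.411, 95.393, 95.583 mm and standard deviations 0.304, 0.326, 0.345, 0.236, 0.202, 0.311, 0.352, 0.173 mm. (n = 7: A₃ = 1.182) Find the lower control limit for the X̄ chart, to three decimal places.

X̄̄ = (95.466 + 95.286 + 95.423 + 95.372 + 95.578 + 95.411 + 95.393 + 95.583) / 8 = 95.4390
s̄ = (0.304 + 0.326 + 0.345 + 0.236 + 0.202 + 0.311 + 0.352 + 0.173) / 8 = 0.2811
LCL = X̄̄ − A₃·s̄ = 95.4390 − 1.182 × 0.2811 = 95.1067

95.107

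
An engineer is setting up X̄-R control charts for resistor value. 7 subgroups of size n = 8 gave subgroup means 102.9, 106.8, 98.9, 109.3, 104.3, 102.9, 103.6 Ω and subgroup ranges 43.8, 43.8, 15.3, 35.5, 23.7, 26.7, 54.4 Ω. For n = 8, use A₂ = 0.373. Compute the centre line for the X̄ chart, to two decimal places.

X̄̄ = (102.9 + 106.8 + 98.9 + 109.3 + 104.3 + 102.9 + 103.6) / 7 = 728.7000 / 7 = 104.1000
CL = X̄̄ = 104.1000

104.10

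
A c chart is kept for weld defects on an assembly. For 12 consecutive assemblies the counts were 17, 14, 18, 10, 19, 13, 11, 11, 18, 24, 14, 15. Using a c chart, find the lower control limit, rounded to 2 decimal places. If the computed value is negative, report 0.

c̄ = (17 + 14 + 18 + 10 + 19 + 13 + 11 + 11 + 18 + 24 + 14 + 15) / 12 = 184 / 12 = 15.3333
LCL = c̄ − 3√c̄ = 15.3333 − 3 × 3.9158 = 3.5860

3.59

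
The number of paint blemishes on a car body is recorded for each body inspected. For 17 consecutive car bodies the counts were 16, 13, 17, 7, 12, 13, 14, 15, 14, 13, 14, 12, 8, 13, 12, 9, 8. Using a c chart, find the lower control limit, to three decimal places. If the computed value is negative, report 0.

1.809

c̄ = (16 + 13 + 17 + 7 + 12 + 13 + 14 + 15 + 14 + 13 + 14 + 12 + 8 + 13 + 12 + 9 + 8) / 17 = 210 / 17 = 12.3529
LCL = c̄ − 3√c̄ = 12.3529 − 3 × 3.5147 = 1.8089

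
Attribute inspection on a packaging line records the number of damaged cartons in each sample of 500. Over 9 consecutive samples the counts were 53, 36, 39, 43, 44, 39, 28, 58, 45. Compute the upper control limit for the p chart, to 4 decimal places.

0.1231

p̄ = Σdᵢ / (k·n) = 385 / (9 × 500) = 0.08556
UCL = p̄ + 3·√(p̄(1−p̄)/n) = 0.08556 + 3 × √(0.08556×0.91444/500) = 0.08556 + 3 × 0.01251 = 0.12308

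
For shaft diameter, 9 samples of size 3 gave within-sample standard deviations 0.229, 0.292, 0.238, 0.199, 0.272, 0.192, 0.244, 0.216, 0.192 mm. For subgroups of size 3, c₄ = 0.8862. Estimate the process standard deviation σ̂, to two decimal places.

s̄ = (0.229 + 0.292 + 0.238 + 0.199 + 0.272 + 0.192 + 0.244 + 0.216 + 0.192) / 9 = 0.2304
σ̂ = s̄ / c₄ = 0.2304 / 0.8862 = 0.2600

0.26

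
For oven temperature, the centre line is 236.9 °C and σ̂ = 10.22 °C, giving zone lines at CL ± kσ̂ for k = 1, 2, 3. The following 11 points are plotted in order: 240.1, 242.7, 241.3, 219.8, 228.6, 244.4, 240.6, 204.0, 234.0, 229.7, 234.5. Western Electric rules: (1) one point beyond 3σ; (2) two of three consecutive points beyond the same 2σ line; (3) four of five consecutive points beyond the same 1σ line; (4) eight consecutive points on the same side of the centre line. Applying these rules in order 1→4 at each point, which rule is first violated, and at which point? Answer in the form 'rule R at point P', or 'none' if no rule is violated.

rule 1 at point 8

Zone of each point (C = within 1σ̂, B = 1σ̂–2σ̂, A = 2σ̂–3σ̂, * = beyond 3σ̂; sign = side of CL): 1:+C, 2:+C, 3:+C, 4:-B, 5:-C, 6:+C, 7:+C, 8:-*, 9:-C, 10:-C, 11:-C
Rule 1 (one point beyond the 3σ limits) is satisfied at point 8.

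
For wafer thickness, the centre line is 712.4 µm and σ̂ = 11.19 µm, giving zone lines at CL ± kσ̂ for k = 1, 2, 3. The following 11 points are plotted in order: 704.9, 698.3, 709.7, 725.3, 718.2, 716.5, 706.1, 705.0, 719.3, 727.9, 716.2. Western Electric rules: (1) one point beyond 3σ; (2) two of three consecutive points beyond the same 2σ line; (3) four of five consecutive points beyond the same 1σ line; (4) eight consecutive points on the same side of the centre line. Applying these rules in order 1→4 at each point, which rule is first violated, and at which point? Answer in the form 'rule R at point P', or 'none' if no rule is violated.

Zone of each point (C = within 1σ̂, B = 1σ̂–2σ̂, A = 2σ̂–3σ̂, * = beyond 3σ̂; sign = side of CL): 1:-C, 2:-B, 3:-C, 4:+B, 5:+C, 6:+C, 7:-C, 8:-C, 9:+C, 10:+B, 11:+C
No rule fires across all 11 points.

none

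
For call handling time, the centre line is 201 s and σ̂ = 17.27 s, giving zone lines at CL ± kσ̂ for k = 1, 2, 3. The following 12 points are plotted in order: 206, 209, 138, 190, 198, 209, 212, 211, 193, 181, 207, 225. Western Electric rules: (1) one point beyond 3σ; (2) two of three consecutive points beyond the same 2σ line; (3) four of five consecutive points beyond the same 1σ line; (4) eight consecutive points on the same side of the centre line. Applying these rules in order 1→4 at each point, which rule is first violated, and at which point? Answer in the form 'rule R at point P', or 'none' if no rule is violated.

Zone of each point (C = within 1σ̂, B = 1σ̂–2σ̂, A = 2σ̂–3σ̂, * = beyond 3σ̂; sign = side of CL): 1:+C, 2:+C, 3:-*, 4:-C, 5:-C, 6:+C, 7:+C, 8:+C, 9:-C, 10:-B, 11:+C, 12:+B
Rule 1 (one point beyond the 3σ limits) is satisfied at point 3.

rule 1 at point 3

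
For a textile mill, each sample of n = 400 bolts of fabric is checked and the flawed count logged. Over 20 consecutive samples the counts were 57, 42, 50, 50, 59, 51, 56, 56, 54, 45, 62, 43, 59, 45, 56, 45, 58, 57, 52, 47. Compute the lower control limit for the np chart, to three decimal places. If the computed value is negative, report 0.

p̄ = Σdᵢ / (k·n) = 1044 / (20 × 400) = 0.13050
LCL = np̄ − 3·√(np̄(1−p̄)) = 52.2000 − 3 × 6.7371 = 31.9888

31.989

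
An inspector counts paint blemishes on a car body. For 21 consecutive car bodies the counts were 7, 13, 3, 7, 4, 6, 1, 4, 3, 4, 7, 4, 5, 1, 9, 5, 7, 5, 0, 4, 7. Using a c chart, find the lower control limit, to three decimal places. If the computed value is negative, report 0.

0.000

c̄ = (7 + 13 + 3 + 7 + 4 + 6 + 1 + 4 + 3 + 4 + 7 + 4 + 5 + 1 + 9 + 5 + 7 + 5 + 0 + 4 + 7) / 21 = 106 / 21 = 5.0476
LCL = c̄ − 3√c̄ = 5.0476 − 3 × 2.2467 = -1.6925 → 0 (cannot be negative)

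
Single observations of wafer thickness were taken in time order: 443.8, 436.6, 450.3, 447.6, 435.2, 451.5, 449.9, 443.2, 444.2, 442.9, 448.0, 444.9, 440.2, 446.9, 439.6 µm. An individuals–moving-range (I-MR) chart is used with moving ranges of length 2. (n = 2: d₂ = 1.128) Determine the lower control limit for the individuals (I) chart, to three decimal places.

427.261

X̄ = (443.8 + 436.6 + 450.3 + 447.6 + 435.2 + 451.5 + 449.9 + 443.2 + 444.2 + 442.9 + 448.0 + 444.9 + 440.2 + 446.9 + 439.6) / 15 = 444.3200
Moving ranges: 7.2, 13.7, 2.7, 12.4, 16.3, 1.6, 6.7, 1.0, 1.3, 5.1, 3.1, 4.7, 6.7, 7.3; M̄R̄ = 89.8000 / 14 = 6.4143
LCL = X̄ − 3·M̄R̄/d₂ = 444.3200 − 3 × 6.4143 / 1.128 = 427.2607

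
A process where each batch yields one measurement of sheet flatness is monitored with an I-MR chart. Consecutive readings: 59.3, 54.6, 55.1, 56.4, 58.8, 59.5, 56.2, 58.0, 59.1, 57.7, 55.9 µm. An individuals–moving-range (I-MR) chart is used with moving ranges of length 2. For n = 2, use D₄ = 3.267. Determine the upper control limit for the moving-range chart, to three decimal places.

6.207

Moving ranges: 4.7, 0.5, 1.3, 2.4, 0.7, 3.3, 1.8, 1.1, 1.4, 1.8; M̄R̄ = 19.0000 / 10 = 1.9000
UCL_MR = D₄·M̄R̄ = 3.267 × 1.9000 = 6.2073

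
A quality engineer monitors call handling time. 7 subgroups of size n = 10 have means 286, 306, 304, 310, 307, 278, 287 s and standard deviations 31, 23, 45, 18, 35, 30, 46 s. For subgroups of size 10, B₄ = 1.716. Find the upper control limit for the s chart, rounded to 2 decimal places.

55.89

s̄ = (31 + 23 + 45 + 18 + 35 + 30 + 46) / 7 = 32.5714
UCL_s = B₄·s̄ = 1.716 × 32.5714 = 55.8926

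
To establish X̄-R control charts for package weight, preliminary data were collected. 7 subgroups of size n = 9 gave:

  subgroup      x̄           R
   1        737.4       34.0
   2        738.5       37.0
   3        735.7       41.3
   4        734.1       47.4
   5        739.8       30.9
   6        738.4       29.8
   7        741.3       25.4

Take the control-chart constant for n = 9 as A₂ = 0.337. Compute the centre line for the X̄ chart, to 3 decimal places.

737.886

X̄̄ = (737.4 + 738.5 + 735.7 + 734.1 + 739.8 + 738.4 + 741.3) / 7 = 5165.2000 / 7 = 737.8857
CL = X̄̄ = 737.8857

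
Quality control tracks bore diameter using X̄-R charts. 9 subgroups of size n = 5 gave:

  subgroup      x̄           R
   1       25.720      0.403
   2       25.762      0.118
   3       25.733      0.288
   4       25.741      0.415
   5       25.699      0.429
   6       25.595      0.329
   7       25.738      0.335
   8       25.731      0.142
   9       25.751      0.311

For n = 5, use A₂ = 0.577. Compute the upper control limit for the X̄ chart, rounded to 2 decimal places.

25.90

X̄̄ = (25.720 + 25.762 + 25.733 + 25.741 + 25.699 + 25.595 + 25.738 + 25.731 + 25.751) / 9 = 231.4700 / 9 = 25.7189
R̄ = (0.403 + 0.118 + 0.288 + 0.415 + 0.429 + 0.329 + 0.335 + 0.142 + 0.311) / 9 = 2.7700 / 9 = 0.3078
UCL = X̄̄ + A₂·R̄ = 25.7189 + 0.577 × 0.3078 = 25.8965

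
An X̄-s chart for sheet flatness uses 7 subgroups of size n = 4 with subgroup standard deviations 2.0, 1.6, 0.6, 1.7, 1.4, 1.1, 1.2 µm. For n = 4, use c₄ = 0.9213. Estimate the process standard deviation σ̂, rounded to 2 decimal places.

s̄ = (2.0 + 1.6 + 0.6 + 1.7 + 1.4 + 1.1 + 1.2) / 7 = 1.3714
σ̂ = s̄ / c₄ = 1.3714 / 0.9213 = 1.4886

1.49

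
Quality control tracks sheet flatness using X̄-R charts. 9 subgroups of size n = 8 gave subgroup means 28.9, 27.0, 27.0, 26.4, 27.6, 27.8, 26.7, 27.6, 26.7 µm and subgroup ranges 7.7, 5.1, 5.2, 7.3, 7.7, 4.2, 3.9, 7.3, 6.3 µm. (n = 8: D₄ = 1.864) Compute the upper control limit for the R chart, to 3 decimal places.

11.329

R̄ = (7.7 + 5.1 + 5.2 + 7.3 + 7.7 + 4.2 + 3.9 + 7.3 + 6.3) / 9 = 54.7000 / 9 = 6.0778
UCL_R = D₄·R̄ = 1.864 × 6.0778 = 11.3290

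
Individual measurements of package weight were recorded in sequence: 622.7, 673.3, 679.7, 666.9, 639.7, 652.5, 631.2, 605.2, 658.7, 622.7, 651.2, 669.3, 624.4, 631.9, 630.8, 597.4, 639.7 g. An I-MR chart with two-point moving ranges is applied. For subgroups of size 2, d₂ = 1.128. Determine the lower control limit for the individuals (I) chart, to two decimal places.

570.80

X̄ = (622.7 + 673.3 + 679.7 + 666.9 + 639.7 + 652.5 + 631.2 + 605.2 + 658.7 + 622.7 + 651.2 + 669.3 + 624.4 + 631.9 + 630.8 + 597.4 + 639.7) / 17 = 641.0176
Moving ranges: 50.6, 6.4, 12.8, 27.2, 12.8, 21.3, 26.0, 53.5, 36.0, 28.5, 18.1, 44.9, 7.5, 1.1, 33.4, 42.3; M̄R̄ = 422.4000 / 16 = 26.4000
LCL = X̄ − 3·M̄R̄/d₂ = 641.0176 − 3 × 26.4000 / 1.128 = 570.8049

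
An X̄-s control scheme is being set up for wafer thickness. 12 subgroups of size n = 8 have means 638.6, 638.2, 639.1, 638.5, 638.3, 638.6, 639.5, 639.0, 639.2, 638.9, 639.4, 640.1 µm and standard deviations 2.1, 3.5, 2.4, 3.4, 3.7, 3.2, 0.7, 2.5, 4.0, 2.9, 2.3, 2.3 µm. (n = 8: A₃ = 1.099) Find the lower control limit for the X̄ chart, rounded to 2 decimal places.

635.93

X̄̄ = (638.6 + 638.2 + 639.1 + 638.5 + 638.3 + 638.6 + 639.5 + 639.0 + 639.2 + 638.9 + 639.4 + 640.1) / 12 = 638.9500
s̄ = (2.1 + 3.5 + 2.4 + 3.4 + 3.7 + 3.2 + 0.7 + 2.5 + 4.0 + 2.9 + 2.3 + 2.3) / 12 = 2.7500
LCL = X̄̄ − A₃·s̄ = 638.9500 − 1.099 × 2.7500 = 635.9277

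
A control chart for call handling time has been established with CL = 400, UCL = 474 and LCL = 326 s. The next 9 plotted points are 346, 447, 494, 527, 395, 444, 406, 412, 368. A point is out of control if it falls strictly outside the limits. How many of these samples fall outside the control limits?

Compare each point to [326, 474]: sample 3 = 494 > UCL; sample 4 = 527 > UCL.

2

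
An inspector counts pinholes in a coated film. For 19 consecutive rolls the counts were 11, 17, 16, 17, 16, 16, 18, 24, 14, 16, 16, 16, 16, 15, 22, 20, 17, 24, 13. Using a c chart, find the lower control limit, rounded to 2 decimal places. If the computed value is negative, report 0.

c̄ = (11 + 17 + 16 + 17 + 16 + 16 + 18 + 24 + 14 + 16 + 16 + 16 + 16 + 15 + 22 + 20 + 17 + 24 + 13) / 19 = 324 / 19 = 17.0526
LCL = c̄ − 3√c̄ = 17.0526 − 3 × 4.1295 = 4.6642

4.66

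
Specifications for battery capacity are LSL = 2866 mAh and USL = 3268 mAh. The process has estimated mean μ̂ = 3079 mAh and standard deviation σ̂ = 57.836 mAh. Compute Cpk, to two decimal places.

1.09

Cpu = (USL − μ̂) / (3σ̂) = (3268 − 3079) / (3 × 57.836) = 1.0893; Cpl = (μ̂ − LSL) / (3σ̂) = (3079 − 2866) / (3 × 57.836) = 1.2276; Cpk = min(Cpu, Cpl) = 1.0893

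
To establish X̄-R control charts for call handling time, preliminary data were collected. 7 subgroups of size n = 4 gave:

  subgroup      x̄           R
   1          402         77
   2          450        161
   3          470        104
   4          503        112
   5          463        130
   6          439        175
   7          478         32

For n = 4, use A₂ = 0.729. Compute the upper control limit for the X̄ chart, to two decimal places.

540.23

X̄̄ = (402 + 450 + 470 + 503 + 463 + 439 + 478) / 7 = 3205.0000 / 7 = 457.8571
R̄ = (77 + 161 + 104 + 112 + 130 + 175 + 32) / 7 = 791.0000 / 7 = 113.0000
UCL = X̄̄ + A₂·R̄ = 457.8571 + 0.729 × 113.0000 = 540.2341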